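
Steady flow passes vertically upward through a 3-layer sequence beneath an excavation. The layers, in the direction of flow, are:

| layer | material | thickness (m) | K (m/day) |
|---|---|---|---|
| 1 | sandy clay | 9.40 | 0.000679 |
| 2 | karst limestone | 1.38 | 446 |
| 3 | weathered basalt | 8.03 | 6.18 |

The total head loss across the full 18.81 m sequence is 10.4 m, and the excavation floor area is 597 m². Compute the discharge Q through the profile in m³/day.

Flow is perpendicular to layering, so the layers act in series and the equivalent K is the thickness-weighted harmonic mean.
Total thickness L = 9.40 + 1.38 + 8.03 = 18.81 m.
Σ(b_i/K_i) = 9.40/0.000679 + 1.38/446 + 8.03/6.18 = 13845 d.
K_eq = L / Σ(b_i/K_i) = 18.81 / 13845 = 0.001359 m/day.
Q = K_eq · A · (Δh/L) = 0.001359 × 597 × (10.4/18.81) = 0.4484 m³/day.

0.448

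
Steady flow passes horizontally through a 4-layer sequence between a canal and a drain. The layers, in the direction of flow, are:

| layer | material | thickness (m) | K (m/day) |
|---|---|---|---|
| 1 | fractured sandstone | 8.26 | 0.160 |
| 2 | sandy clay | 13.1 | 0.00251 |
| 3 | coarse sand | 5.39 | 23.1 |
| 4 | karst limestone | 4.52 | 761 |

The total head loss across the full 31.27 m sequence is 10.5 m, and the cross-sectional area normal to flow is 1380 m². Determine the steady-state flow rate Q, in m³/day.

2.75

Flow is perpendicular to layering, so the layers act in series and the equivalent K is the thickness-weighted harmonic mean.
Total thickness L = 8.26 + 13.1 + 5.39 + 4.52 = 31.27 m.
Σ(b_i/K_i) = 8.26/0.160 + 13.1/0.00251 + 5.39/23.1 + 4.52/761 = 5271 d.
K_eq = L / Σ(b_i/K_i) = 31.27 / 5271 = 0.005932 m/day.
Q = K_eq · A · (Δh/L) = 0.005932 × 1380 × (10.5/31.27) = 2.749 m³/day.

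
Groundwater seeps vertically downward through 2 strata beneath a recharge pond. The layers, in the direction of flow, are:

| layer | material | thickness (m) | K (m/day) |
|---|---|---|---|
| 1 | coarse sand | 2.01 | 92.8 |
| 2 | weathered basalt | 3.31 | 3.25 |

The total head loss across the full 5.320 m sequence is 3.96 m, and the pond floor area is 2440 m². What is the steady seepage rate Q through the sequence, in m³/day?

9290

Flow is perpendicular to layering, so the layers act in series and the equivalent K is the thickness-weighted harmonic mean.
Total thickness L = 2.01 + 3.31 = 5.320 m.
Σ(b_i/K_i) = 2.01/92.8 + 3.31/3.25 = 1.040 d.
K_eq = L / Σ(b_i/K_i) = 5.320 / 1.040 = 5.115 m/day.
Q = K_eq · A · (Δh/L) = 5.115 × 2440 × (3.96/5.320) = 9290 m³/day.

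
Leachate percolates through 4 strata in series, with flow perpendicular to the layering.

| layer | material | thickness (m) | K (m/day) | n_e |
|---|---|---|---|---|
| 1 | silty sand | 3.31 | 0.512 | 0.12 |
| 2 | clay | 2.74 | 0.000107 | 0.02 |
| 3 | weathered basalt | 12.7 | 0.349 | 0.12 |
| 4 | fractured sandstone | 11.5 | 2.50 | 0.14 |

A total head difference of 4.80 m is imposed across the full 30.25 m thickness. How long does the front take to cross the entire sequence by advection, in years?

52.5

With flow normal to the layers, continuity requires the same specific discharge q through every layer.
Σ(b_i/K_i) = 3.31/0.512 + 2.74/0.000107 + 12.7/0.349 + 11.5/2.50 = 25655 d.
q = Δh / Σ(b_i/K_i) = 4.80 / 25655 = 0.0001871 m/day.
In each layer the seepage velocity is v_i = q/n_i, so the layer transit time is t_i = b_i·n_i / q:
  layer 1 (silty sand): t_1 = 3.31 × 0.12 / 0.0001871 = 2123 d
  layer 2 (clay): t_2 = 2.74 × 0.02 / 0.0001871 = 292.9 d
  layer 3 (weathered basalt): t_3 = 12.7 × 0.12 / 0.0001871 = 8145 d
  layer 4 (fractured sandstone): t_4 = 11.5 × 0.14 / 0.0001871 = 8605 d
Total t = Σ t_i = 19166 days = 52.47 years.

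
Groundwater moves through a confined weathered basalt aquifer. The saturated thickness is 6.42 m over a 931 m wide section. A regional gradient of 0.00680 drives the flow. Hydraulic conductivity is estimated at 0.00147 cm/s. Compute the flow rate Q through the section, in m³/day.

51.6

Convert K: 0.00147 cm/s × 864 = 1.270 m/day.
Cross-sectional area A = 931 × 6.42 = 5977 m².
Hydraulic gradient i = 0.00680.
Darcy's law: Q = K · A · i = 1.270 × 5977 × 0.006800 = 51.62 m³/day.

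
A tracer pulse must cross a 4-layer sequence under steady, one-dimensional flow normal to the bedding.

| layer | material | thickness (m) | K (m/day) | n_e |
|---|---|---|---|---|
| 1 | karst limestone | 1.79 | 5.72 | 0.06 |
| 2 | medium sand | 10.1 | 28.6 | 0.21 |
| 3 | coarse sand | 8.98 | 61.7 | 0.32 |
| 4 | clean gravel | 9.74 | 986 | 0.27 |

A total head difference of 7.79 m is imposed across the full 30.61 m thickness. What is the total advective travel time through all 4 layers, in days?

0.815

With flow normal to the layers, continuity requires the same specific discharge q through every layer.
Σ(b_i/K_i) = 1.79/5.72 + 10.1/28.6 + 8.98/61.7 + 9.74/986 = 0.8215 d.
q = Δh / Σ(b_i/K_i) = 7.79 / 0.8215 = 9.483 m/day.
In each layer the seepage velocity is v_i = q/n_i, so the layer transit time is t_i = b_i·n_i / q:
  layer 1 (karst limestone): t_1 = 1.79 × 0.06 / 9.483 = 0.01133 d
  layer 2 (medium sand): t_2 = 10.1 × 0.21 / 9.483 = 0.2237 d
  layer 3 (coarse sand): t_3 = 8.98 × 0.32 / 9.483 = 0.3030 d
  layer 4 (clean gravel): t_4 = 9.74 × 0.27 / 9.483 = 0.2773 d
Total t = Σ t_i = 0.8154 days.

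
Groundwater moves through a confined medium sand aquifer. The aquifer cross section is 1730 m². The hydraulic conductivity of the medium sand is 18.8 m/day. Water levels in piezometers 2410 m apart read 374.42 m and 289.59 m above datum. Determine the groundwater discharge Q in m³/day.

Hydraulic gradient i = (374.42 − 289.59) / 2410 = 84.83 / 2410 = 0.03520.
Darcy's law: Q = K · A · i = 18.80 × 1730 × 0.03520 = 1145 m³/day.

1140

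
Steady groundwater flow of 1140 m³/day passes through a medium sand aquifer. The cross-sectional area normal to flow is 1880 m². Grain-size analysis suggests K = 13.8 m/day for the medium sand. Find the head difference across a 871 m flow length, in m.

From Q = K·A·i, i = Q / (K·A) = 1140 / (13.80 × 1880) = 0.04394.
Head loss Δh = i · L = 0.04394 × 871 = 38.27 m.

38.3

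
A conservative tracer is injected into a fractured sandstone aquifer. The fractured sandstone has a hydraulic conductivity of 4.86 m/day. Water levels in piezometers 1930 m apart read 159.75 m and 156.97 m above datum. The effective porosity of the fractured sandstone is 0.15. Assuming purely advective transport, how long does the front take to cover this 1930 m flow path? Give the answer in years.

113

Hydraulic gradient i = (159.75 − 156.97) / 1930 = 2.78 / 1930 = 0.001440.
Darcy flux q = K · i = 4.860 × 0.001440 = 0.007000 m/day.
Seepage velocity v = q / n_e = 0.007000 / 0.15 = 0.04667 m/day.
Travel time t = L / v = 1930 / 0.04667 = 41355 days = 113.2 years.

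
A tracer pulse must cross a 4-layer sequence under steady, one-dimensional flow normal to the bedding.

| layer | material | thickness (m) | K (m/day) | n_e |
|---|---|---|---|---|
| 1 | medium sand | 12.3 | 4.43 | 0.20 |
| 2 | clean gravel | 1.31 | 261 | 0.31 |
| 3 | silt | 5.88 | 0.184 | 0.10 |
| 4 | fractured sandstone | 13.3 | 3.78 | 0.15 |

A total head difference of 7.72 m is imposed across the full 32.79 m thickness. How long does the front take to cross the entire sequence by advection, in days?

With flow normal to the layers, continuity requires the same specific discharge q through every layer.
Σ(b_i/K_i) = 12.3/4.43 + 1.31/261 + 5.88/0.184 + 13.3/3.78 = 38.26 d.
q = Δh / Σ(b_i/K_i) = 7.72 / 38.26 = 0.2018 m/day.
In each layer the seepage velocity is v_i = q/n_i, so the layer transit time is t_i = b_i·n_i / q:
  layer 1 (medium sand): t_1 = 12.3 × 0.20 / 0.2018 = 12.19 d
  layer 2 (clean gravel): t_2 = 1.31 × 0.31 / 0.2018 = 2.012 d
  layer 3 (silt): t_3 = 5.88 × 0.10 / 0.2018 = 2.914 d
  layer 4 (fractured sandstone): t_4 = 13.3 × 0.15 / 0.2018 = 9.886 d
Total t = Σ t_i = 27.00 days.

27.0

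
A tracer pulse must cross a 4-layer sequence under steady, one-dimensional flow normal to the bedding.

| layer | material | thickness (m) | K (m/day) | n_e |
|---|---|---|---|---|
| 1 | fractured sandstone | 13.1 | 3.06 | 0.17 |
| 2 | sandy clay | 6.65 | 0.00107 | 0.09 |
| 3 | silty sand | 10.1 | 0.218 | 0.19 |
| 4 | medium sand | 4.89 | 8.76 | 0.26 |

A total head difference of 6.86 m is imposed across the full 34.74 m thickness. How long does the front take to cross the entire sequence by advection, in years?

15.0

With flow normal to the layers, continuity requires the same specific discharge q through every layer.
Σ(b_i/K_i) = 13.1/3.06 + 6.65/0.00107 + 10.1/0.218 + 4.89/8.76 = 6266 d.
q = Δh / Σ(b_i/K_i) = 6.86 / 6266 = 0.001095 m/day.
In each layer the seepage velocity is v_i = q/n_i, so the layer transit time is t_i = b_i·n_i / q:
  layer 1 (fractured sandstone): t_1 = 13.1 × 0.17 / 0.001095 = 2034 d
  layer 2 (sandy clay): t_2 = 6.65 × 0.09 / 0.001095 = 546.7 d
  layer 3 (silty sand): t_3 = 10.1 × 0.19 / 0.001095 = 1753 d
  layer 4 (medium sand): t_4 = 4.89 × 0.26 / 0.001095 = 1161 d
Total t = Σ t_i = 5495 days = 15.04 years.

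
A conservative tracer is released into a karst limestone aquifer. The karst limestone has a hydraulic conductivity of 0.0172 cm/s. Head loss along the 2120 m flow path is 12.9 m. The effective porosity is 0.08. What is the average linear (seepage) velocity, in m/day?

Convert K: 0.0172 cm/s × 864 = 14.86 m/day.
Hydraulic gradient i = Δh / L = 12.9 / 2120 = 0.006085.
Darcy flux q = K · i = 14.86 × 0.006085 = 0.09043 m/day.
Seepage velocity v = q / n_e = 0.09043 / 0.08 = 1.130 m/day.

1.13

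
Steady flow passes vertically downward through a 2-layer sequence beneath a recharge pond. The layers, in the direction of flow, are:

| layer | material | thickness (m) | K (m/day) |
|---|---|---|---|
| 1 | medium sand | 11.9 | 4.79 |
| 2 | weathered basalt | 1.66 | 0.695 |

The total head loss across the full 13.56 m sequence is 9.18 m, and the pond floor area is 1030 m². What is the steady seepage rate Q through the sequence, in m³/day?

1940

Flow is perpendicular to layering, so the layers act in series and the equivalent K is the thickness-weighted harmonic mean.
Total thickness L = 11.9 + 1.66 = 13.56 m.
Σ(b_i/K_i) = 11.9/4.79 + 1.66/0.695 = 4.873 d.
K_eq = L / Σ(b_i/K_i) = 13.56 / 4.873 = 2.783 m/day.
Q = K_eq · A · (Δh/L) = 2.783 × 1030 × (9.18/13.56) = 1940 m³/day.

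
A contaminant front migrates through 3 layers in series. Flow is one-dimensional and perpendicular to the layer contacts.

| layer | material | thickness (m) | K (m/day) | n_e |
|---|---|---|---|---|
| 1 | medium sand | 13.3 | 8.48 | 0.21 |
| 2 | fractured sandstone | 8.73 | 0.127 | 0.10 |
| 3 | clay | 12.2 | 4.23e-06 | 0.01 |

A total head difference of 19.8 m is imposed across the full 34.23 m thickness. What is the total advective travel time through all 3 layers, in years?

With flow normal to the layers, continuity requires the same specific discharge q through every layer.
Σ(b_i/K_i) = 13.3/8.48 + 8.73/0.127 + 12.2/4.23e-06 = 2.884e+06 d.
q = Δh / Σ(b_i/K_i) = 19.8 / 2.884e+06 = 6.865e-06 m/day.
In each layer the seepage velocity is v_i = q/n_i, so the layer transit time is t_i = b_i·n_i / q:
  layer 1 (medium sand): t_1 = 13.3 × 0.21 / 6.865e-06 = 4.069e+05 d
  layer 2 (fractured sandstone): t_2 = 8.73 × 0.10 / 6.865e-06 = 1.272e+05 d
  layer 3 (clay): t_3 = 12.2 × 0.01 / 6.865e-06 = 17772 d
Total t = Σ t_i = 5.518e+05 days = 1511 years.

1510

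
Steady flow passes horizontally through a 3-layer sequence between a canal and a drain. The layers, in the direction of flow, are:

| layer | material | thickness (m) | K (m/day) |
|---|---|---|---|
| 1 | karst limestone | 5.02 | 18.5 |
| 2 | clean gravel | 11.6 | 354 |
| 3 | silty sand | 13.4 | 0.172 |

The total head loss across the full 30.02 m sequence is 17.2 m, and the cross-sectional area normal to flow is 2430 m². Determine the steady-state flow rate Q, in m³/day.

534

Flow is perpendicular to layering, so the layers act in series and the equivalent K is the thickness-weighted harmonic mean.
Total thickness L = 5.02 + 11.6 + 13.4 = 30.02 m.
Σ(b_i/K_i) = 5.02/18.5 + 11.6/354 + 13.4/0.172 = 78.21 d.
K_eq = L / Σ(b_i/K_i) = 30.02 / 78.21 = 0.3838 m/day.
Q = K_eq · A · (Δh/L) = 0.3838 × 2430 × (17.2/30.02) = 534.4 m³/day.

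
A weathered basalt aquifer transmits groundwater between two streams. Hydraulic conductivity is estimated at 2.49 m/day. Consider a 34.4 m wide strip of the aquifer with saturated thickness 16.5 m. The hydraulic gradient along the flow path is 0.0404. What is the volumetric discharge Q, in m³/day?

57.1

Cross-sectional area A = 34.4 × 16.5 = 567.6 m².
Hydraulic gradient i = 0.0404.
Darcy's law: Q = K · A · i = 2.490 × 567.6 × 0.04040 = 57.10 m³/day.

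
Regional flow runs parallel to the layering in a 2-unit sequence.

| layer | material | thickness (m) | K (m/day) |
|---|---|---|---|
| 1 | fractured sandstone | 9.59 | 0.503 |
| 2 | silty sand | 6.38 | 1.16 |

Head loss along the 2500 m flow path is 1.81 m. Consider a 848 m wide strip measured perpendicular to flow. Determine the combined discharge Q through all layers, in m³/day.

7.51

Flow is parallel to layering, so each bed carries its own Darcy discharge and the transmissivities add.
Σ(K_i·b_i) = 0.503×9.59 + 1.16×6.38 = 12.22 m²/day.
Hydraulic gradient i = Δh / L = 1.81 / 2500 = 0.0007240.
Q = Σ(K_i·b_i) · W · i = 12.22 × 848 × 0.0007240 = 7.505 m³/day.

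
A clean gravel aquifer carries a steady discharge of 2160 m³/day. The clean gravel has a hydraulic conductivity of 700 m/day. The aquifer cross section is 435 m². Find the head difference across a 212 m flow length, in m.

1.50

From Q = K·A·i, i = Q / (K·A) = 2160 / (700.0 × 435.0) = 0.007094.
Head loss Δh = i · L = 0.007094 × 212 = 1.504 m.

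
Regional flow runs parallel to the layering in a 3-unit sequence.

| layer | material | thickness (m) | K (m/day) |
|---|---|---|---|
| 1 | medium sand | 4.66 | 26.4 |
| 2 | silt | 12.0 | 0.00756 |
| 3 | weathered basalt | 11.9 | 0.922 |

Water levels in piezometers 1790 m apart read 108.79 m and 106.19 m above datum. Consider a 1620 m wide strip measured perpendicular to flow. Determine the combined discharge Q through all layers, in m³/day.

316

Flow is parallel to layering, so each bed carries its own Darcy discharge and the transmissivities add.
Σ(K_i·b_i) = 26.4×4.66 + 0.00756×12.0 + 0.922×11.9 = 134.1 m²/day.
Hydraulic gradient i = (108.79 − 106.19) / 1790 = 2.6 / 1790 = 0.001453.
Q = Σ(K_i·b_i) · W · i = 134.1 × 1620 × 0.001453 = 315.5 m³/day.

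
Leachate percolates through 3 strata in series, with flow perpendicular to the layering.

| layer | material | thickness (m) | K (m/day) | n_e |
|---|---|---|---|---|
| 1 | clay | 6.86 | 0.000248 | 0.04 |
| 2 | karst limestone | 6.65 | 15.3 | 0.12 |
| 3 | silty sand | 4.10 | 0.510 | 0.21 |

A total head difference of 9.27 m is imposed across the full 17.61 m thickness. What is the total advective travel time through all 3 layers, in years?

15.8

With flow normal to the layers, continuity requires the same specific discharge q through every layer.
Σ(b_i/K_i) = 6.86/0.000248 + 6.65/15.3 + 4.10/0.510 = 27670 d.
q = Δh / Σ(b_i/K_i) = 9.27 / 27670 = 0.0003350 m/day.
In each layer the seepage velocity is v_i = q/n_i, so the layer transit time is t_i = b_i·n_i / q:
  layer 1 (clay): t_1 = 6.86 × 0.04 / 0.0003350 = 819.0 d
  layer 2 (karst limestone): t_2 = 6.65 × 0.12 / 0.0003350 = 2382 d
  layer 3 (silty sand): t_3 = 4.10 × 0.21 / 0.0003350 = 2570 d
Total t = Σ t_i = 5771 days = 15.80 years.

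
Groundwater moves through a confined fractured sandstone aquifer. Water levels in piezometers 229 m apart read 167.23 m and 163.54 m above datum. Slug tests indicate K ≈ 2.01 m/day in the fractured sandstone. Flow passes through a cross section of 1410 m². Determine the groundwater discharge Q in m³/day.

45.7

Hydraulic gradient i = (167.23 − 163.54) / 229 = 3.69 / 229 = 0.01611.
Darcy's law: Q = K · A · i = 2.010 × 1410 × 0.01611 = 45.67 m³/day.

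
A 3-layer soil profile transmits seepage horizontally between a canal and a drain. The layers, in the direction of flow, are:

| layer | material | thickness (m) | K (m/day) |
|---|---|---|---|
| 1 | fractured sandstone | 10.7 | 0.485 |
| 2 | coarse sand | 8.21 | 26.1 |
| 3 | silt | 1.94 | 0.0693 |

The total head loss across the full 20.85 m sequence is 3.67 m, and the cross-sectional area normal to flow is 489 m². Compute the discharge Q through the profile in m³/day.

Flow is perpendicular to layering, so the layers act in series and the equivalent K is the thickness-weighted harmonic mean.
Total thickness L = 10.7 + 8.21 + 1.94 = 20.85 m.
Σ(b_i/K_i) = 10.7/0.485 + 8.21/26.1 + 1.94/0.0693 = 50.37 d.
K_eq = L / Σ(b_i/K_i) = 20.85 / 50.37 = 0.4139 m/day.
Q = K_eq · A · (Δh/L) = 0.4139 × 489 × (3.67/20.85) = 35.63 m³/day.

35.6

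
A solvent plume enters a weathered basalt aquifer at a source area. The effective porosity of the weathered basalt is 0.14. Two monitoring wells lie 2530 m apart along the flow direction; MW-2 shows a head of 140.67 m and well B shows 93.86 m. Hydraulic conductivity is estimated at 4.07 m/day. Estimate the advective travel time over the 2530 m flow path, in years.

Hydraulic gradient i = (140.67 − 93.86) / 2530 = 46.81 / 2530 = 0.01850.
Darcy flux q = K · i = 4.070 × 0.01850 = 0.07530 m/day.
Seepage velocity v = q / n_e = 0.07530 / 0.14 = 0.5379 m/day.
Travel time t = L / v = 2530 / 0.5379 = 4704 days = 12.88 years.

12.9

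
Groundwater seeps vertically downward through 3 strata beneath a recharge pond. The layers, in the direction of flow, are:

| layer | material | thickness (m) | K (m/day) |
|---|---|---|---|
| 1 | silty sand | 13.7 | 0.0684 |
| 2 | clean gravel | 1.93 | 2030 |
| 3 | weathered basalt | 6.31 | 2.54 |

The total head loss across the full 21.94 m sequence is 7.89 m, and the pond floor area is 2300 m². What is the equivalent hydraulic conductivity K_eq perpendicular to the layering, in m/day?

Flow is perpendicular to layering, so the layers act in series and the equivalent K is the thickness-weighted harmonic mean.
Total thickness L = 13.7 + 1.93 + 6.31 = 21.94 m.
Σ(b_i/K_i) = 13.7/0.0684 + 1.93/2030 + 6.31/2.54 = 202.8 d.
K_eq = L / Σ(b_i/K_i) = 21.94 / 202.8 = 0.1082 m/day.

0.108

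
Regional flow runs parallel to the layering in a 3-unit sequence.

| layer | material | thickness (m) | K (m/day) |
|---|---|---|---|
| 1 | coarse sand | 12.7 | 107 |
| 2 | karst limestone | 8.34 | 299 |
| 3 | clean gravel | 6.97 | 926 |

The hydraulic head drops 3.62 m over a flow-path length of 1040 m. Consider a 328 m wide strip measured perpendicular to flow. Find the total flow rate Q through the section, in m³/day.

11800

Flow is parallel to layering, so each bed carries its own Darcy discharge and the transmissivities add.
Σ(K_i·b_i) = 107×12.7 + 299×8.34 + 926×6.97 = 10307 m²/day.
Hydraulic gradient i = Δh / L = 3.62 / 1040 = 0.003481.
Q = Σ(K_i·b_i) · W · i = 10307 × 328 × 0.003481 = 11767 m³/day.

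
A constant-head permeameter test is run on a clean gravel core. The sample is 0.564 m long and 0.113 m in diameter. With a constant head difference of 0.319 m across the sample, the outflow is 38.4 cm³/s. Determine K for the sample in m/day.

Cross-sectional area A = π·(d/2)² = π × (0.113/2)² = 0.01003 m².
Convert discharge: 38.4 cm³/s = 3.840e-05 m³/s.
Darcy's law rearranged: K = Q·L / (A·Δh) = 3.840e-05 × 0.564 / (0.01003 × 0.319) = 0.006770 m/s = 584.9 m/day.

585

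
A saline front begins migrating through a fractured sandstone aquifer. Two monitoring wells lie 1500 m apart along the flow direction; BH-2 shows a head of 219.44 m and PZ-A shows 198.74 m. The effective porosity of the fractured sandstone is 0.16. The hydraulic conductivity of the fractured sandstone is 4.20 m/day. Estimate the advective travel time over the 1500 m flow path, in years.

11.3

Hydraulic gradient i = (219.44 − 198.74) / 1500 = 20.7 / 1500 = 0.01380.
Darcy flux q = K · i = 4.200 × 0.01380 = 0.05796 m/day.
Seepage velocity v = q / n_e = 0.05796 / 0.16 = 0.3623 m/day.
Travel time t = L / v = 1500 / 0.3623 = 4141 days = 11.34 years.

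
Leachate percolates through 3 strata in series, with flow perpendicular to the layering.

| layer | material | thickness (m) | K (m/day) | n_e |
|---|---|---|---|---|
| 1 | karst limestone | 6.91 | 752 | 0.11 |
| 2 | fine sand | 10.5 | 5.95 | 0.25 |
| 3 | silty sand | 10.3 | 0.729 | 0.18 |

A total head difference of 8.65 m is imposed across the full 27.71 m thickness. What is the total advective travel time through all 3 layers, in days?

9.63

With flow normal to the layers, continuity requires the same specific discharge q through every layer.
Σ(b_i/K_i) = 6.91/752 + 10.5/5.95 + 10.3/0.729 = 15.90 d.
q = Δh / Σ(b_i/K_i) = 8.65 / 15.90 = 0.5439 m/day.
In each layer the seepage velocity is v_i = q/n_i, so the layer transit time is t_i = b_i·n_i / q:
  layer 1 (karst limestone): t_1 = 6.91 × 0.11 / 0.5439 = 1.397 d
  layer 2 (fine sand): t_2 = 10.5 × 0.25 / 0.5439 = 4.826 d
  layer 3 (silty sand): t_3 = 10.3 × 0.18 / 0.5439 = 3.409 d
Total t = Σ t_i = 9.632 days.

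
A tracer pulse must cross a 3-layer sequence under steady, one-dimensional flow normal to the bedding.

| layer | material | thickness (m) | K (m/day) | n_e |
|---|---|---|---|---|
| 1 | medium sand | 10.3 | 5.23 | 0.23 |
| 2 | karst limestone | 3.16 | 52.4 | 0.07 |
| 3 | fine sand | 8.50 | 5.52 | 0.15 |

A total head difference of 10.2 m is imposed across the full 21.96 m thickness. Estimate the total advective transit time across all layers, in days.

With flow normal to the layers, continuity requires the same specific discharge q through every layer.
Σ(b_i/K_i) = 10.3/5.23 + 3.16/52.4 + 8.50/5.52 = 3.570 d.
q = Δh / Σ(b_i/K_i) = 10.2 / 3.570 = 2.857 m/day.
In each layer the seepage velocity is v_i = q/n_i, so the layer transit time is t_i = b_i·n_i / q:
  layer 1 (medium sand): t_1 = 10.3 × 0.23 / 2.857 = 0.8290 d
  layer 2 (karst limestone): t_2 = 3.16 × 0.07 / 2.857 = 0.07741 d
  layer 3 (fine sand): t_3 = 8.50 × 0.15 / 2.857 = 0.4462 d
Total t = Σ t_i = 1.353 days.

1.35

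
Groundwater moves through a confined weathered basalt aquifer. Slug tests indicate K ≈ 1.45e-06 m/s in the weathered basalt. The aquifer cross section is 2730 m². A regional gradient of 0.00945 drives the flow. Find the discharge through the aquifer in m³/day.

3.23

Convert K: 1.45e-06 m/s × 86400 = 0.1253 m/day.
Hydraulic gradient i = 0.00945.
Darcy's law: Q = K · A · i = 0.1253 × 2730 × 0.009450 = 3.232 m³/day.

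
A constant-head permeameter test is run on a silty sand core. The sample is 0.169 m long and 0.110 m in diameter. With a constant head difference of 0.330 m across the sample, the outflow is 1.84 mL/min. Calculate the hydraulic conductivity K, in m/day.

0.143

Cross-sectional area A = π·(d/2)² = π × (0.110/2)² = 0.009503 m².
Convert discharge: 1.84 mL/min = 3.067e-08 m³/s.
Darcy's law rearranged: K = Q·L / (A·Δh) = 3.067e-08 × 0.169 / (0.009503 × 0.330) = 1.653e-06 m/s = 0.1428 m/day.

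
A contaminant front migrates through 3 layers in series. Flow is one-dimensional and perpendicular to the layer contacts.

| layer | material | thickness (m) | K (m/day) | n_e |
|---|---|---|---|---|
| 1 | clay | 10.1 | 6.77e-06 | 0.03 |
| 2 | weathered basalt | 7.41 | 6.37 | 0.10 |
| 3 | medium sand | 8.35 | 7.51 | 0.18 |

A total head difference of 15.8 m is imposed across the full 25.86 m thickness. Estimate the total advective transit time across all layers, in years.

658

With flow normal to the layers, continuity requires the same specific discharge q through every layer.
Σ(b_i/K_i) = 10.1/6.77e-06 + 7.41/6.37 + 8.35/7.51 = 1.492e+06 d.
q = Δh / Σ(b_i/K_i) = 15.8 / 1.492e+06 = 1.059e-05 m/day.
In each layer the seepage velocity is v_i = q/n_i, so the layer transit time is t_i = b_i·n_i / q:
  layer 1 (clay): t_1 = 10.1 × 0.03 / 1.059e-05 = 28610 d
  layer 2 (weathered basalt): t_2 = 7.41 × 0.10 / 1.059e-05 = 69967 d
  layer 3 (medium sand): t_3 = 8.35 × 0.18 / 1.059e-05 = 1.419e+05 d
Total t = Σ t_i = 2.405e+05 days = 658.4 years.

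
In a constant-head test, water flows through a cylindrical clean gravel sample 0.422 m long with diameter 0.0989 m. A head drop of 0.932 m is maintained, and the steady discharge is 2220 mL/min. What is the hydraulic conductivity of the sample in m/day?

188

Cross-sectional area A = π·(d/2)² = π × (0.0989/2)² = 0.007682 m².
Convert discharge: 2220 mL/min = 3.700e-05 m³/s.
Darcy's law rearranged: K = Q·L / (A·Δh) = 3.700e-05 × 0.422 / (0.007682 × 0.932) = 0.002181 m/s = 188.4 m/day.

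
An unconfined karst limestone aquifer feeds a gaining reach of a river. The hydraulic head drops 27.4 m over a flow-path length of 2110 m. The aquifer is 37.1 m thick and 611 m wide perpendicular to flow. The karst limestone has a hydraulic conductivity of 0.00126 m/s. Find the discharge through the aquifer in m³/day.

32000

Convert K: 0.00126 m/s × 86400 = 108.9 m/day.
Cross-sectional area A = 611 × 37.1 = 22668 m².
Hydraulic gradient i = Δh / L = 27.4 / 2110 = 0.01299.
Darcy's law: Q = K · A · i = 108.9 × 22668 × 0.01299 = 32046 m³/day.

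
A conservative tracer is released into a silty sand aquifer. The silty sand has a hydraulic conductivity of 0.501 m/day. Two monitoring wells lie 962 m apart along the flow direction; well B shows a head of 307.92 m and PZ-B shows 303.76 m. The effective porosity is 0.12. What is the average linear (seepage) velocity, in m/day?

Hydraulic gradient i = (307.92 − 303.76) / 962 = 4.16 / 962 = 0.004324.
Darcy flux q = K · i = 0.5010 × 0.004324 = 0.002166 m/day.
Seepage velocity v = q / n_e = 0.002166 / 0.12 = 0.01805 m/day.

0.0181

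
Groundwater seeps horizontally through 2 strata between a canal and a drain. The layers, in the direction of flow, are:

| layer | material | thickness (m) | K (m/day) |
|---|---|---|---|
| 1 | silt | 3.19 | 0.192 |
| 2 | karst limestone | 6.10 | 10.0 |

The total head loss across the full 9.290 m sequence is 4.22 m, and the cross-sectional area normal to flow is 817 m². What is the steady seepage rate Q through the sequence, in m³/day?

Flow is perpendicular to layering, so the layers act in series and the equivalent K is the thickness-weighted harmonic mean.
Total thickness L = 3.19 + 6.10 = 9.290 m.
Σ(b_i/K_i) = 3.19/0.192 + 6.10/10.0 = 17.22 d.
K_eq = L / Σ(b_i/K_i) = 9.290 / 17.22 = 0.5393 m/day.
Q = K_eq · A · (Δh/L) = 0.5393 × 817 × (4.22/9.290) = 200.2 m³/day.

200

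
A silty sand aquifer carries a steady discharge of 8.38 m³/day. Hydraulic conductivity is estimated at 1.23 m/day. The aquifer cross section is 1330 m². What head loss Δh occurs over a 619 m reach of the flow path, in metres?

3.17

From Q = K·A·i, i = Q / (K·A) = 8.38 / (1.230 × 1330) = 0.005123.
Head loss Δh = i · L = 0.005123 × 619 = 3.171 m.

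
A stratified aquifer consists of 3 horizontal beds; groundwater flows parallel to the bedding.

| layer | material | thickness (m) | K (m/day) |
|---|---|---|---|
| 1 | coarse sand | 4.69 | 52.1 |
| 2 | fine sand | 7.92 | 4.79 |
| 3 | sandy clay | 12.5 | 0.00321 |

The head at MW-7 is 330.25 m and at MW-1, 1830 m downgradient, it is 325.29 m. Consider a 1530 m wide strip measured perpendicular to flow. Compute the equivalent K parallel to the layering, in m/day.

Flow is parallel to layering, so each bed carries its own Darcy discharge and the transmissivities add.
Σ(K_i·b_i) = 52.1×4.69 + 4.79×7.92 + 0.00321×12.5 = 282.3 m²/day.
Total thickness b = 25.11 m, so K_eq = Σ(K_i·b_i)/b = 11.24 m/day.

11.2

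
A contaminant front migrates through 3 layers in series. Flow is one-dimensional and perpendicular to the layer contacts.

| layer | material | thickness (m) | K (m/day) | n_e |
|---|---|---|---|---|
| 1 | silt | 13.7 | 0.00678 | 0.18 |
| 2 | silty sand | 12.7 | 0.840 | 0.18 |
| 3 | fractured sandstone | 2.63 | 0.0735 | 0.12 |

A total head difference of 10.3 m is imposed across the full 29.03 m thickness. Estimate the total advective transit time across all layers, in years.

With flow normal to the layers, continuity requires the same specific discharge q through every layer.
Σ(b_i/K_i) = 13.7/0.00678 + 12.7/0.840 + 2.63/0.0735 = 2072 d.
q = Δh / Σ(b_i/K_i) = 10.3 / 2072 = 0.004972 m/day.
In each layer the seepage velocity is v_i = q/n_i, so the layer transit time is t_i = b_i·n_i / q:
  layer 1 (silt): t_1 = 13.7 × 0.18 / 0.004972 = 496.0 d
  layer 2 (silty sand): t_2 = 12.7 × 0.18 / 0.004972 = 459.8 d
  layer 3 (fractured sandstone): t_3 = 2.63 × 0.12 / 0.004972 = 63.47 d
Total t = Σ t_i = 1019 days = 2.790 years.

2.79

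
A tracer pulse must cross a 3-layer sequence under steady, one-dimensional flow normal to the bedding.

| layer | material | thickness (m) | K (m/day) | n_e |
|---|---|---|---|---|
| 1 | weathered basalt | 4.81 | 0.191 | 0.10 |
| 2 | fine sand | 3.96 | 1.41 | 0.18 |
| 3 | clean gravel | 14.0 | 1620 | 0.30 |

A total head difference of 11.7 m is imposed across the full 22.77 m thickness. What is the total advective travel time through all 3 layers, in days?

12.9

With flow normal to the layers, continuity requires the same specific discharge q through every layer.
Σ(b_i/K_i) = 4.81/0.191 + 3.96/1.41 + 14.0/1620 = 28.00 d.
q = Δh / Σ(b_i/K_i) = 11.7 / 28.00 = 0.4179 m/day.
In each layer the seepage velocity is v_i = q/n_i, so the layer transit time is t_i = b_i·n_i / q:
  layer 1 (weathered basalt): t_1 = 4.81 × 0.10 / 0.4179 = 1.151 d
  layer 2 (fine sand): t_2 = 3.96 × 0.18 / 0.4179 = 1.706 d
  layer 3 (clean gravel): t_3 = 14.0 × 0.30 / 0.4179 = 10.05 d
Total t = Σ t_i = 12.91 days.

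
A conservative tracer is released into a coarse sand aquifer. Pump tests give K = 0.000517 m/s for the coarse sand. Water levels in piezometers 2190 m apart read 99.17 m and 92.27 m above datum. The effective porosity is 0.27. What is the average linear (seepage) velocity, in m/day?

0.521

Convert K: 0.000517 m/s × 86400 = 44.67 m/day.
Hydraulic gradient i = (99.17 − 92.27) / 2190 = 6.9 / 2190 = 0.003151.
Darcy flux q = K · i = 44.67 × 0.003151 = 0.1407 m/day.
Seepage velocity v = q / n_e = 0.1407 / 0.27 = 0.5212 m/day.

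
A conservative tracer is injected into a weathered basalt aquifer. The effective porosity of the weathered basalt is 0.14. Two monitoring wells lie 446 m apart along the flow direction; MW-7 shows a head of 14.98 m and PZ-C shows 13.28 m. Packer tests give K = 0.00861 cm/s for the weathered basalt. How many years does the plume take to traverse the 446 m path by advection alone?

6.03

Convert K: 0.00861 cm/s × 864 = 7.439 m/day.
Hydraulic gradient i = (14.98 − 13.28) / 446 = 1.7 / 446 = 0.003812.
Darcy flux q = K · i = 7.439 × 0.003812 = 0.02836 m/day.
Seepage velocity v = q / n_e = 0.02836 / 0.14 = 0.2025 m/day.
Travel time t = L / v = 446 / 0.2025 = 2202 days = 6.029 years.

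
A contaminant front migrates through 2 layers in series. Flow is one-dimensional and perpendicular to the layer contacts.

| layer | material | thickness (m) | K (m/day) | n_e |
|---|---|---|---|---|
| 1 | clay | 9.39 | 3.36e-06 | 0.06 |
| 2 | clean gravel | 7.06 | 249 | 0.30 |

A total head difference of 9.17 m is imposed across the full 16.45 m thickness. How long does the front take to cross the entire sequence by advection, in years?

2240

With flow normal to the layers, continuity requires the same specific discharge q through every layer.
Σ(b_i/K_i) = 9.39/3.36e-06 + 7.06/249 = 2.795e+06 d.
q = Δh / Σ(b_i/K_i) = 9.17 / 2.795e+06 = 3.281e-06 m/day.
In each layer the seepage velocity is v_i = q/n_i, so the layer transit time is t_i = b_i·n_i / q:
  layer 1 (clay): t_1 = 9.39 × 0.06 / 3.281e-06 = 1.717e+05 d
  layer 2 (clean gravel): t_2 = 7.06 × 0.30 / 3.281e-06 = 6.455e+05 d
Total t = Σ t_i = 8.172e+05 days = 2237 years.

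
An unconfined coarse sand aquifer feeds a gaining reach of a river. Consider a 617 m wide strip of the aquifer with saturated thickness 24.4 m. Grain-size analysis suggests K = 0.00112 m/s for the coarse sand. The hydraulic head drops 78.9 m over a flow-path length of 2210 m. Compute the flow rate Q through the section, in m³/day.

Convert K: 0.00112 m/s × 86400 = 96.77 m/day.
Cross-sectional area A = 617 × 24.4 = 15055 m².
Hydraulic gradient i = Δh / L = 78.9 / 2210 = 0.03570.
Darcy's law: Q = K · A · i = 96.77 × 15055 × 0.03570 = 52011 m³/day.

52000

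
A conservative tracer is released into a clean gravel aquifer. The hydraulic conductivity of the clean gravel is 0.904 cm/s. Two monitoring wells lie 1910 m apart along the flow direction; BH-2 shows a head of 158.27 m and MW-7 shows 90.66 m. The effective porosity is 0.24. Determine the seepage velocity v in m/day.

Convert K: 0.904 cm/s × 864 = 781.1 m/day.
Hydraulic gradient i = (158.27 − 90.66) / 1910 = 67.61 / 1910 = 0.03540.
Darcy flux q = K · i = 781.1 × 0.03540 = 27.65 m/day.
Seepage velocity v = q / n_e = 27.65 / 0.24 = 115.2 m/day.

115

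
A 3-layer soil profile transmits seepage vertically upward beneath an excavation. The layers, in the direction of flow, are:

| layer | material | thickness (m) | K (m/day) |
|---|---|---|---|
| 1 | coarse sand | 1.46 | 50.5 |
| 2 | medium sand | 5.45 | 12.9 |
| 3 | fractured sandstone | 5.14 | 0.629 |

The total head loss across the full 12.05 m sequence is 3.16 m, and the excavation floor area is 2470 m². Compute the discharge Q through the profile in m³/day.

Flow is perpendicular to layering, so the layers act in series and the equivalent K is the thickness-weighted harmonic mean.
Total thickness L = 1.46 + 5.45 + 5.14 = 12.05 m.
Σ(b_i/K_i) = 1.46/50.5 + 5.45/12.9 + 5.14/0.629 = 8.623 d.
K_eq = L / Σ(b_i/K_i) = 12.05 / 8.623 = 1.397 m/day.
Q = K_eq · A · (Δh/L) = 1.397 × 2470 × (3.16/12.05) = 905.2 m³/day.

905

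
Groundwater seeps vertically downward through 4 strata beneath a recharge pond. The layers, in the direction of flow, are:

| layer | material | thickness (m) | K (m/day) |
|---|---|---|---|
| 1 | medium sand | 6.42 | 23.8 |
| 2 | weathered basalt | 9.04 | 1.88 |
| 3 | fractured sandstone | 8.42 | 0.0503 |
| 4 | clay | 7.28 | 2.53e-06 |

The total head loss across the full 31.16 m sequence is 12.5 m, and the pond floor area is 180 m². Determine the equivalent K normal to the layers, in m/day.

Flow is perpendicular to layering, so the layers act in series and the equivalent K is the thickness-weighted harmonic mean.
Total thickness L = 6.42 + 9.04 + 8.42 + 7.28 = 31.16 m.
Σ(b_i/K_i) = 6.42/23.8 + 9.04/1.88 + 8.42/0.0503 + 7.28/2.53e-06 = 2.878e+06 d.
K_eq = L / Σ(b_i/K_i) = 31.16 / 2.878e+06 = 1.083e-05 m/day.

1.08e-05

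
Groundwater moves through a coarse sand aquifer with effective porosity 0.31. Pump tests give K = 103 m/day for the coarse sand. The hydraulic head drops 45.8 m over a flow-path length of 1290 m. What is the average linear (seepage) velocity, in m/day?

Hydraulic gradient i = Δh / L = 45.8 / 1290 = 0.03550.
Darcy flux q = K · i = 103.0 × 0.03550 = 3.657 m/day.
Seepage velocity v = q / n_e = 3.657 / 0.31 = 11.80 m/day.

11.8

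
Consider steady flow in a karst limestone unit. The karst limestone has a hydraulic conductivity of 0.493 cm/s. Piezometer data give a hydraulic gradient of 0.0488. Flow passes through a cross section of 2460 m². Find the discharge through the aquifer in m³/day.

Convert K: 0.493 cm/s × 864 = 426.0 m/day.
Hydraulic gradient i = 0.0488.
Darcy's law: Q = K · A · i = 426.0 × 2460 × 0.04880 = 51135 m³/day.

51100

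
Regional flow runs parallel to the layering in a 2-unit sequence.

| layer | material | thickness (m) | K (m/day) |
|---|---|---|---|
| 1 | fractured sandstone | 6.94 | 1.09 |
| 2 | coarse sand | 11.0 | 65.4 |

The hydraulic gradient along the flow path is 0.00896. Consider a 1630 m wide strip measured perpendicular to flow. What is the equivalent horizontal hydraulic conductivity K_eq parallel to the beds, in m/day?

Flow is parallel to layering, so each bed carries its own Darcy discharge and the transmissivities add.
Σ(K_i·b_i) = 1.09×6.94 + 65.4×11.0 = 727.0 m²/day.
Total thickness b = 17.94 m, so K_eq = Σ(K_i·b_i)/b = 40.52 m/day.

40.5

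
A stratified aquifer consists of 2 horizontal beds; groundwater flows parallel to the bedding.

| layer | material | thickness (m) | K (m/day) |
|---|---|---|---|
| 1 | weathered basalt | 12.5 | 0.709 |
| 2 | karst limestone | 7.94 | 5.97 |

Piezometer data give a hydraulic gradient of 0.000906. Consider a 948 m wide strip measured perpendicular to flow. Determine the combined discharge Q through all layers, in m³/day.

Flow is parallel to layering, so each bed carries its own Darcy discharge and the transmissivities add.
Σ(K_i·b_i) = 0.709×12.5 + 5.97×7.94 = 56.26 m²/day.
Hydraulic gradient i = 0.000906.
Q = Σ(K_i·b_i) · W · i = 56.26 × 948 × 0.0009060 = 48.32 m³/day.

48.3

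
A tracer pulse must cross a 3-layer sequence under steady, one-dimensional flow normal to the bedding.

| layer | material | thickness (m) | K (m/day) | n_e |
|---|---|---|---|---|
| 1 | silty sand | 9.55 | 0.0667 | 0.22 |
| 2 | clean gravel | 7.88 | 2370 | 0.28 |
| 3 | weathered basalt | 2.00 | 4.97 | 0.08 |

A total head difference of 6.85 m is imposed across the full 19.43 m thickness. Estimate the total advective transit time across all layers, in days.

With flow normal to the layers, continuity requires the same specific discharge q through every layer.
Σ(b_i/K_i) = 9.55/0.0667 + 7.88/2370 + 2.00/4.97 = 143.6 d.
q = Δh / Σ(b_i/K_i) = 6.85 / 143.6 = 0.04771 m/day.
In each layer the seepage velocity is v_i = q/n_i, so the layer transit time is t_i = b_i·n_i / q:
  layer 1 (silty sand): t_1 = 9.55 × 0.22 / 0.04771 = 44.04 d
  layer 2 (clean gravel): t_2 = 7.88 × 0.28 / 0.04771 = 46.25 d
  layer 3 (weathered basalt): t_3 = 2.00 × 0.08 / 0.04771 = 3.354 d
Total t = Σ t_i = 93.64 days.

93.6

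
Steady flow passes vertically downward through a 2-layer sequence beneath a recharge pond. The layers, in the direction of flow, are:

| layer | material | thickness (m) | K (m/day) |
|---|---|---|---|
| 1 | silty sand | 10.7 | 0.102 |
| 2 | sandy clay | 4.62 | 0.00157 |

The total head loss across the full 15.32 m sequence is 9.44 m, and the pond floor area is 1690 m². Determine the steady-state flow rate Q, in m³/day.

Flow is perpendicular to layering, so the layers act in series and the equivalent K is the thickness-weighted harmonic mean.
Total thickness L = 10.7 + 4.62 = 15.32 m.
Σ(b_i/K_i) = 10.7/0.102 + 4.62/0.00157 = 3048 d.
K_eq = L / Σ(b_i/K_i) = 15.32 / 3048 = 0.005027 m/day.
Q = K_eq · A · (Δh/L) = 0.005027 × 1690 × (9.44/15.32) = 5.235 m³/day.

5.23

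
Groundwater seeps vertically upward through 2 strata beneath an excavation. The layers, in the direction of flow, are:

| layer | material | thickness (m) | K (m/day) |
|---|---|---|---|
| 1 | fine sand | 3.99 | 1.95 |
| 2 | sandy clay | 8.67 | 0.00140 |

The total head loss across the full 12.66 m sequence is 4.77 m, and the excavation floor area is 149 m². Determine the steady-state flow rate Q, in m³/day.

Flow is perpendicular to layering, so the layers act in series and the equivalent K is the thickness-weighted harmonic mean.
Total thickness L = 3.99 + 8.67 = 12.66 m.
Σ(b_i/K_i) = 3.99/1.95 + 8.67/0.00140 = 6195 d.
K_eq = L / Σ(b_i/K_i) = 12.66 / 6195 = 0.002044 m/day.
Q = K_eq · A · (Δh/L) = 0.002044 × 149 × (4.77/12.66) = 0.1147 m³/day.

0.115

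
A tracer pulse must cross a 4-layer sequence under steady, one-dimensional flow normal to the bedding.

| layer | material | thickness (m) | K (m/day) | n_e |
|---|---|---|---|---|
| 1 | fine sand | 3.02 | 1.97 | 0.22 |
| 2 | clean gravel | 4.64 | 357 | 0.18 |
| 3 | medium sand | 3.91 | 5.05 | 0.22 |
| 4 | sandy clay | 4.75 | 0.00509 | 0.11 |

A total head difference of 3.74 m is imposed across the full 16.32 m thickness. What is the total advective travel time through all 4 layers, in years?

With flow normal to the layers, continuity requires the same specific discharge q through every layer.
Σ(b_i/K_i) = 3.02/1.97 + 4.64/357 + 3.91/5.05 + 4.75/0.00509 = 935.5 d.
q = Δh / Σ(b_i/K_i) = 3.74 / 935.5 = 0.003998 m/day.
In each layer the seepage velocity is v_i = q/n_i, so the layer transit time is t_i = b_i·n_i / q:
  layer 1 (fine sand): t_1 = 3.02 × 0.22 / 0.003998 = 166.2 d
  layer 2 (clean gravel): t_2 = 4.64 × 0.18 / 0.003998 = 208.9 d
  layer 3 (medium sand): t_3 = 3.91 × 0.22 / 0.003998 = 215.2 d
  layer 4 (sandy clay): t_4 = 4.75 × 0.11 / 0.003998 = 130.7 d
Total t = Σ t_i = 721.0 days = 1.974 years.

1.97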